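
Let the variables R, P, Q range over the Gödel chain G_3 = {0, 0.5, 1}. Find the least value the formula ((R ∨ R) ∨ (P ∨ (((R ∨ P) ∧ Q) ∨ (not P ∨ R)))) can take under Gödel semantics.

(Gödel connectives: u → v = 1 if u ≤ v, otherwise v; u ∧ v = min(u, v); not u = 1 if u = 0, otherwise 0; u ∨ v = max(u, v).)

The minimum is attained at R = 0, P = 0.5, Q = 0:
  (R ∨ R) = max(0, 0) = 0
  (R ∨ P) = max(0, 0.5) = 0.5
  ((R ∨ P) ∧ Q) = min(0.5, 0) = 0
  not P: Gödel ¬ of 0.5 = 0 (operand ≠ 0)
  (not P ∨ R) = max(0, 0) = 0
  (((R ∨ P) ∧ Q) ∨ (not P ∨ R)) = max(0, 0) = 0
  (P ∨ (((R ∨ P) ∧ Q) ∨ (not P ∨ R))) = max(0.5, 0) = 0.5
  ((R ∨ R) ∨ (P ∨ (((R ∨ P) ∧ Q) ∨ (not P ∨ R)))) = max(0, 0.5) = 0.5
Checking all 27 assignments confirms none give a value below 0.50.

0.50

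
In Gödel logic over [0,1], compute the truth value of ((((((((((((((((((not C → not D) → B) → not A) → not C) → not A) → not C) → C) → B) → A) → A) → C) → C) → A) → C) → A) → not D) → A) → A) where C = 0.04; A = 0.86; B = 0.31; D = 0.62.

not C: Gödel ¬ of 0.04 = 0 (operand ≠ 0)
not D: Gödel ¬ of 0.62 = 0 (operand ≠ 0)
(not C → not D): 0 ≤ 0, so result = 1
((not C → not D) → B): 1 > 0.31, so result = 0.31
not A: Gödel ¬ of 0.86 = 0 (operand ≠ 0)
(((not C → not D) → B) → not A): 0.31 > 0, so result = 0
not C: Gödel ¬ of 0.04 = 0 (operand ≠ 0)
((((not C → not D) → B) → not A) → not C): 0 ≤ 0, so result = 1
not A: Gödel ¬ of 0.86 = 0 (operand ≠ 0)
(((((not C → not D) → B) → not A) → not C) → not A): 1 > 0, so result = 0
not C: Gödel ¬ of 0.04 = 0 (operand ≠ 0)
((((((not C → not D) → B) → not A) → not C) → not A) → not C): 0 ≤ 0, so result = 1
(((((((not C → not D) → B) → not A) → not C) → not A) → not C) → C): 1 > 0.04, so result = 0.04
((((((((not C → not D) → B) → not A) → not C) → not A) → not C) → C) → B): 0.04 ≤ 0.31, so result = 1
(((((((((not C → not D) → B) → not A) → not C) → not A) → not C) → C) → B) → A): 1 > 0.86, so result = 0.86
((((((((((not C → not D) → B) → not A) → not C) → not A) → not C) → C) → B) → A) → A): 0.86 ≤ 0.86, so result = 1
(((((((((((not C → not D) → B) → not A) → not C) → not A) → not C) → C) → B) → A) → A) → C): 1 > 0.04, so result = 0.04
((((((((((((not C → not D) → B) → not A) → not C) → not A) → not C) → C) → B) → A) → A) → C) → C): 0.04 ≤ 0.04, so result = 1
(((((((((((((not C → not D) → B) → not A) → not C) → not A) → not C) → C) → B) → A) → A) → C) → C) → A): 1 > 0.86, so result = 0.86
((((((((((((((not C → not D) → B) → not A) → not C) → not A) → not C) → C) → B) → A) → A) → C) → C) → A) → C): 0.86 > 0.04, so result = 0.04
(((((((((((((((not C → not D) → B) → not A) → not C) → not A) → not C) → C) → B) → A) → A) → C) → C) → A) → C) → A): 0.04 ≤ 0.86, so result = 1
not D: Gödel ¬ of 0.62 = 0 (operand ≠ 0)
((((((((((((((((not C → not D) → B) → not A) → not C) → not A) → not C) → C) → B) → A) → A) → C) → C) → A) → C) → A) → not D): 1 > 0, so result = 0
(((((((((((((((((not C → not D) → B) → not A) → not C) → not A) → not C) → C) → B) → A) → A) → C) → C) → A) → C) → A) → not D) → A): 0 ≤ 0.86, so result = 1
((((((((((((((((((not C → not D) → B) → not A) → not C) → not A) → not C) → C) → B) → A) → A) → C) → C) → A) → C) → A) → not D) → A) → A): 1 > 0.86, so result = 0.86

0.86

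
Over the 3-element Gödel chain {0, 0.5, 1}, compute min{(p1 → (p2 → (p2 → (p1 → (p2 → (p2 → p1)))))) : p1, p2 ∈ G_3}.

1.00

Every assignment gives 1. For instance at p1 = 0, p2 = 0:
  (p2 → p1): 0 ≤ 0, so result = 1
  (p2 → (p2 → p1)): 0 ≤ 1, so result = 1
  (p1 → (p2 → (p2 → p1))): 0 ≤ 1, so result = 1
  (p2 → (p1 → (p2 → (p2 → p1)))): 0 ≤ 1, so result = 1
  (p2 → (p2 → (p1 → (p2 → (p2 → p1))))): 0 ≤ 1, so result = 1
  (p1 → (p2 → (p2 → (p1 → (p2 → (p2 → p1)))))): 0 ≤ 1, so result = 1
All 9 assignments give value 1 — the formula is a G_3-tautology.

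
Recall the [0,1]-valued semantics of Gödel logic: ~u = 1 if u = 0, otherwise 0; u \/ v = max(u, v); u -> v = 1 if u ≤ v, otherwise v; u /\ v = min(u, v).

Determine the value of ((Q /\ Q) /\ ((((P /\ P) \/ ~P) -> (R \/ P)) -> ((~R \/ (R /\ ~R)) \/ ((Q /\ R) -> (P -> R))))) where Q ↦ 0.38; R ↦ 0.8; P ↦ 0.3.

0.38

(Q /\ Q) = min(0.38, 0.38) = 0.38
(P /\ P) = min(0.3, 0.3) = 0.3
~P: Gödel ¬ of 0.3 = 0 (operand ≠ 0)
((P /\ P) \/ ~P) = max(0.3, 0) = 0.3
(R \/ P) = max(0.8, 0.3) = 0.8
(((P /\ P) \/ ~P) -> (R \/ P)): 0.3 ≤ 0.8, so result = 1
~R: Gödel ¬ of 0.8 = 0 (operand ≠ 0)
~R: Gödel ¬ of 0.8 = 0 (operand ≠ 0)
(R /\ ~R) = min(0.8, 0) = 0
(~R \/ (R /\ ~R)) = max(0, 0) = 0
(Q /\ R) = min(0.38, 0.8) = 0.38
(P -> R): 0.3 ≤ 0.8, so result = 1
((Q /\ R) -> (P -> R)): 0.38 ≤ 1, so result = 1
((~R \/ (R /\ ~R)) \/ ((Q /\ R) -> (P -> R))) = max(0, 1) = 1
((((P /\ P) \/ ~P) -> (R \/ P)) -> ((~R \/ (R /\ ~R)) \/ ((Q /\ R) -> (P -> R)))): 1 ≤ 1, so result = 1
((Q /\ Q) /\ ((((P /\ P) \/ ~P) -> (R \/ P)) -> ((~R \/ (R /\ ~R)) \/ ((Q /\ R) -> (P -> R))))) = min(0.38, 1) = 0.38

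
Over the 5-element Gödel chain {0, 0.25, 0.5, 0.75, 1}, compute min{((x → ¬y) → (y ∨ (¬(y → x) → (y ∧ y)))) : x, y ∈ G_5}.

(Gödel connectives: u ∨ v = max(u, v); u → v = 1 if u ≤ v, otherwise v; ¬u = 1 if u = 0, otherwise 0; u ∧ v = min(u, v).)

The minimum is attained at x = 0, y = 0.25:
  ¬y: Gödel ¬ of 0.25 = 0 (operand ≠ 0)
  (x → ¬y): 0 ≤ 0, so result = 1
  (y → x): 0.25 > 0, so result = 0
  ¬(y → x): Gödel ¬ of 0 = 1 (operand is 0)
  (y ∧ y) = min(0.25, 0.25) = 0.25
  (¬(y → x) → (y ∧ y)): 1 > 0.25, so result = 0.25
  (y ∨ (¬(y → x) → (y ∧ y))) = max(0.25, 0.25) = 0.25
  ((x → ¬y) → (y ∨ (¬(y → x) → (y ∧ y)))): 1 > 0.25, so result = 0.25
Checking all 25 assignments confirms none give a value below 0.25.

0.25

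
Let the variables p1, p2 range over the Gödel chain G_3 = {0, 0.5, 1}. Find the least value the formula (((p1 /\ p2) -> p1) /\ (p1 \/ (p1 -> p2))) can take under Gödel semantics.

0.50

The minimum is attained at p1 = 0.5, p2 = 0:
  (p1 /\ p2) = min(0.5, 0) = 0
  ((p1 /\ p2) -> p1): 0 ≤ 0.5, so result = 1
  (p1 -> p2): 0.5 > 0, so result = 0
  (p1 \/ (p1 -> p2)) = max(0.5, 0) = 0.5
  (((p1 /\ p2) -> p1) /\ (p1 \/ (p1 -> p2))) = min(1, 0.5) = 0.5
Checking all 9 assignments confirms none give a value below 0.50.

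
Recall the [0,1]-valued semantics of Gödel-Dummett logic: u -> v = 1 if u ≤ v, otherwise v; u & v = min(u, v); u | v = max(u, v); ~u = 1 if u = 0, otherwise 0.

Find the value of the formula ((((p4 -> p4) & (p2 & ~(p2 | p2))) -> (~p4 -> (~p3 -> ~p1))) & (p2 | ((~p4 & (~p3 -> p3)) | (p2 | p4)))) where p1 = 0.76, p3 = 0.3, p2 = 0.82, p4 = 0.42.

(p4 -> p4): 0.42 ≤ 0.42, so result = 1
(p2 | p2) = max(0.82, 0.82) = 0.82
~(p2 | p2): Gödel ¬ of 0.82 = 0 (operand ≠ 0)
(p2 & ~(p2 | p2)) = min(0.82, 0) = 0
((p4 -> p4) & (p2 & ~(p2 | p2))) = min(1, 0) = 0
~p4: Gödel ¬ of 0.42 = 0 (operand ≠ 0)
~p3: Gödel ¬ of 0.3 = 0 (operand ≠ 0)
~p1: Gödel ¬ of 0.76 = 0 (operand ≠ 0)
(~p3 -> ~p1): 0 ≤ 0, so result = 1
(~p4 -> (~p3 -> ~p1)): 0 ≤ 1, so result = 1
(((p4 -> p4) & (p2 & ~(p2 | p2))) -> (~p4 -> (~p3 -> ~p1))): 0 ≤ 1, so result = 1
~p4: Gödel ¬ of 0.42 = 0 (operand ≠ 0)
~p3: Gödel ¬ of 0.3 = 0 (operand ≠ 0)
(~p3 -> p3): 0 ≤ 0.3, so result = 1
(~p4 & (~p3 -> p3)) = min(0, 1) = 0
(p2 | p4) = max(0.82, 0.42) = 0.82
((~p4 & (~p3 -> p3)) | (p2 | p4)) = max(0, 0.82) = 0.82
(p2 | ((~p4 & (~p3 -> p3)) | (p2 | p4))) = max(0.82, 0.82) = 0.82
((((p4 -> p4) & (p2 & ~(p2 | p2))) -> (~p4 -> (~p3 -> ~p1))) & (p2 | ((~p4 & (~p3 -> p3)) | (p2 | p4)))) = min(1, 0.82) = 0.82

0.82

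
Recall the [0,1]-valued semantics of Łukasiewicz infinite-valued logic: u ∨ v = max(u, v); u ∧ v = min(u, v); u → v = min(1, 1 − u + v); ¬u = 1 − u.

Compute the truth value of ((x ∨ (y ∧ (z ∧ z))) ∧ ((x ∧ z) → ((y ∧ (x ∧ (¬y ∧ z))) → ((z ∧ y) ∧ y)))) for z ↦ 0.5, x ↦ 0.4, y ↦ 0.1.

(z ∧ z) = min(0.5, 0.5) = 0.5
(y ∧ (z ∧ z)) = min(0.1, 0.5) = 0.1
(x ∨ (y ∧ (z ∧ z))) = max(0.4, 0.1) = 0.4
(x ∧ z) = min(0.4, 0.5) = 0.4
¬y: Łukasiewicz ¬ gives 1 − 0.1 = 0.9
(¬y ∧ z) = min(0.9, 0.5) = 0.5
(x ∧ (¬y ∧ z)) = min(0.4, 0.5) = 0.4
(y ∧ (x ∧ (¬y ∧ z))) = min(0.1, 0.4) = 0.1
(z ∧ y) = min(0.5, 0.1) = 0.1
((z ∧ y) ∧ y) = min(0.1, 0.1) = 0.1
((y ∧ (x ∧ (¬y ∧ z))) → ((z ∧ y) ∧ y)): min(1, 1 − 0.1 + 0.1) = 1
((x ∧ z) → ((y ∧ (x ∧ (¬y ∧ z))) → ((z ∧ y) ∧ y))): min(1, 1 − 0.4 + 1) = 1
((x ∨ (y ∧ (z ∧ z))) ∧ ((x ∧ z) → ((y ∧ (x ∧ (¬y ∧ z))) → ((z ∧ y) ∧ y)))) = min(0.4, 1) = 0.4

0.40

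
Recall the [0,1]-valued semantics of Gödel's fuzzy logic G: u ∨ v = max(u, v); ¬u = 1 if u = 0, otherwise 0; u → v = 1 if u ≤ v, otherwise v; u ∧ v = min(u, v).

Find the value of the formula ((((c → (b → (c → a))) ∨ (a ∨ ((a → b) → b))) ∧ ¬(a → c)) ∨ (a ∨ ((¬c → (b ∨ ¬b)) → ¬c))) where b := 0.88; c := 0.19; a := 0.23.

0.23

(c → a): 0.19 ≤ 0.23, so result = 1
(b → (c → a)): 0.88 ≤ 1, so result = 1
(c → (b → (c → a))): 0.19 ≤ 1, so result = 1
(a → b): 0.23 ≤ 0.88, so result = 1
((a → b) → b): 1 > 0.88, so result = 0.88
(a ∨ ((a → b) → b)) = max(0.23, 0.88) = 0.88
((c → (b → (c → a))) ∨ (a ∨ ((a → b) → b))) = max(1, 0.88) = 1
(a → c): 0.23 > 0.19, so result = 0.19
¬(a → c): Gödel ¬ of 0.19 = 0 (operand ≠ 0)
(((c → (b → (c → a))) ∨ (a ∨ ((a → b) → b))) ∧ ¬(a → c)) = min(1, 0) = 0
¬c: Gödel ¬ of 0.19 = 0 (operand ≠ 0)
¬b: Gödel ¬ of 0.88 = 0 (operand ≠ 0)
(b ∨ ¬b) = max(0.88, 0) = 0.88
(¬c → (b ∨ ¬b)): 0 ≤ 0.88, so result = 1
¬c: Gödel ¬ of 0.19 = 0 (operand ≠ 0)
((¬c → (b ∨ ¬b)) → ¬c): 1 > 0, so result = 0
(a ∨ ((¬c → (b ∨ ¬b)) → ¬c)) = max(0.23, 0) = 0.23
((((c → (b → (c → a))) ∨ (a ∨ ((a → b) → b))) ∧ ¬(a → c)) ∨ (a ∨ ((¬c → (b ∨ ¬b)) → ¬c))) = max(0, 0.23) = 0.23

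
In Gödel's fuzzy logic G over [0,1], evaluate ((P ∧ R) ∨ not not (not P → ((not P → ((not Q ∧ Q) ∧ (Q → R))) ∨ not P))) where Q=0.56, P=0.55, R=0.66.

(P ∧ R) = min(0.55, 0.66) = 0.55
not P: Gödel ¬ of 0.55 = 0 (operand ≠ 0)
not P: Gödel ¬ of 0.55 = 0 (operand ≠ 0)
not Q: Gödel ¬ of 0.56 = 0 (operand ≠ 0)
(not Q ∧ Q) = min(0, 0.56) = 0
(Q → R): 0.56 ≤ 0.66, so result = 1
((not Q ∧ Q) ∧ (Q → R)) = min(0, 1) = 0
(not P → ((not Q ∧ Q) ∧ (Q → R))): 0 ≤ 0, so result = 1
not P: Gödel ¬ of 0.55 = 0 (operand ≠ 0)
((not P → ((not Q ∧ Q) ∧ (Q → R))) ∨ not P) = max(1, 0) = 1
(not P → ((not P → ((not Q ∧ Q) ∧ (Q → R))) ∨ not P)): 0 ≤ 1, so result = 1
not (not P → ((not P → ((not Q ∧ Q) ∧ (Q → R))) ∨ not P)): Gödel ¬ of 1 = 0 (operand ≠ 0)
not not (not P → ((not P → ((not Q ∧ Q) ∧ (Q → R))) ∨ not P)): Gödel ¬ of 0 = 1 (operand is 0)
((P ∧ R) ∨ not not (not P → ((not P → ((not Q ∧ Q) ∧ (Q → R))) ∨ not P))) = max(0.55, 1) = 1

1.00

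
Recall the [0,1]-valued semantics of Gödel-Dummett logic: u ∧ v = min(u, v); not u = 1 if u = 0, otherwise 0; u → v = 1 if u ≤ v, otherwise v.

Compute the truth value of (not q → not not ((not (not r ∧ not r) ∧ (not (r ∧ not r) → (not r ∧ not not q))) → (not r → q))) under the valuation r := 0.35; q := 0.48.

1.00

not q: Gödel ¬ of 0.48 = 0 (operand ≠ 0)
not r: Gödel ¬ of 0.35 = 0 (operand ≠ 0)
not r: Gödel ¬ of 0.35 = 0 (operand ≠ 0)
(not r ∧ not r) = min(0, 0) = 0
not (not r ∧ not r): Gödel ¬ of 0 = 1 (operand is 0)
not r: Gödel ¬ of 0.35 = 0 (operand ≠ 0)
(r ∧ not r) = min(0.35, 0) = 0
not (r ∧ not r): Gödel ¬ of 0 = 1 (operand is 0)
not r: Gödel ¬ of 0.35 = 0 (operand ≠ 0)
not q: Gödel ¬ of 0.48 = 0 (operand ≠ 0)
not not q: Gödel ¬ of 0 = 1 (operand is 0)
(not r ∧ not not q) = min(0, 1) = 0
(not (r ∧ not r) → (not r ∧ not not q)): 1 > 0, so result = 0
(not (not r ∧ not r) ∧ (not (r ∧ not r) → (not r ∧ not not q))) = min(1, 0) = 0
not r: Gödel ¬ of 0.35 = 0 (operand ≠ 0)
(not r → q): 0 ≤ 0.48, so result = 1
((not (not r ∧ not r) ∧ (not (r ∧ not r) → (not r ∧ not not q))) → (not r → q)): 0 ≤ 1, so result = 1
not ((not (not r ∧ not r) ∧ (not (r ∧ not r) → (not r ∧ not not q))) → (not r → q)): Gödel ¬ of 1 = 0 (operand ≠ 0)
not not ((not (not r ∧ not r) ∧ (not (r ∧ not r) → (not r ∧ not not q))) → (not r → q)): Gödel ¬ of 0 = 1 (operand is 0)
(not q → not not ((not (not r ∧ not r) ∧ (not (r ∧ not r) → (not r ∧ not not q))) → (not r → q))): 0 ≤ 1, so result = 1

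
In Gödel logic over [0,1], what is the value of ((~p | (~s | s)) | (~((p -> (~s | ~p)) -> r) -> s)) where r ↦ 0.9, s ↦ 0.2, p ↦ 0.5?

~p: Gödel ¬ of 0.5 = 0 (operand ≠ 0)
~s: Gödel ¬ of 0.2 = 0 (operand ≠ 0)
(~s | s) = max(0, 0.2) = 0.2
(~p | (~s | s)) = max(0, 0.2) = 0.2
~s: Gödel ¬ of 0.2 = 0 (operand ≠ 0)
~p: Gödel ¬ of 0.5 = 0 (operand ≠ 0)
(~s | ~p) = max(0, 0) = 0
(p -> (~s | ~p)): 0.5 > 0, so result = 0
((p -> (~s | ~p)) -> r): 0 ≤ 0.9, so result = 1
~((p -> (~s | ~p)) -> r): Gödel ¬ of 1 = 0 (operand ≠ 0)
(~((p -> (~s | ~p)) -> r) -> s): 0 ≤ 0.2, so result = 1
((~p | (~s | s)) | (~((p -> (~s | ~p)) -> r) -> s)) = max(0.2, 1) = 1

1.00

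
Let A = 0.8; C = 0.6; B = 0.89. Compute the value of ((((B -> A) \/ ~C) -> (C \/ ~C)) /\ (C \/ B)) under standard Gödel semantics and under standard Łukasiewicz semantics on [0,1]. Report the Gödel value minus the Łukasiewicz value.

-0.09

Gödel evaluation:
  (B -> A): 0.89 > 0.8, so result = 0.8
  ~C: Gödel ¬ of 0.6 = 0 (operand ≠ 0)
  ((B -> A) \/ ~C) = max(0.8, 0) = 0.8
  ~C: Gödel ¬ of 0.6 = 0 (operand ≠ 0)
  (C \/ ~C) = max(0.6, 0) = 0.6
  (((B -> A) \/ ~C) -> (C \/ ~C)): 0.8 > 0.6, so result = 0.6
  (C \/ B) = max(0.6, 0.89) = 0.89
  ((((B -> A) \/ ~C) -> (C \/ ~C)) /\ (C \/ B)) = min(0.6, 0.89) = 0.6
  Gödel value = 0.6
Łukasiewicz evaluation:
  (B -> A): min(1, 1 − 0.89 + 0.8) = 0.91
  ~C: Łukasiewicz ¬ gives 1 − 0.6 = 0.4
  ((B -> A) \/ ~C) = max(0.91, 0.4) = 0.91
  ~C: Łukasiewicz ¬ gives 1 − 0.6 = 0.4
  (C \/ ~C) = max(0.6, 0.4) = 0.6
  (((B -> A) \/ ~C) -> (C \/ ~C)): min(1, 1 − 0.91 + 0.6) = 0.69
  (C \/ B) = max(0.6, 0.89) = 0.89
  ((((B -> A) \/ ~C) -> (C \/ ~C)) /\ (C \/ B)) = min(0.69, 0.89) = 0.69
  Łukasiewicz value = 0.69
Difference: 0.6 − 0.69 = -0.09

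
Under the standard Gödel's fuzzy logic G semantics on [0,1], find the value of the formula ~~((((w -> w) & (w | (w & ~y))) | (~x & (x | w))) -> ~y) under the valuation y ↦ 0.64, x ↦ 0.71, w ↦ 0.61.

(w -> w): 0.61 ≤ 0.61, so result = 1
~y: Gödel ¬ of 0.64 = 0 (operand ≠ 0)
(w & ~y) = min(0.61, 0) = 0
(w | (w & ~y)) = max(0.61, 0) = 0.61
((w -> w) & (w | (w & ~y))) = min(1, 0.61) = 0.61
~x: Gödel ¬ of 0.71 = 0 (operand ≠ 0)
(x | w) = max(0.71, 0.61) = 0.71
(~x & (x | w)) = min(0, 0.71) = 0
(((w -> w) & (w | (w & ~y))) | (~x & (x | w))) = max(0.61, 0) = 0.61
~y: Gödel ¬ of 0.64 = 0 (operand ≠ 0)
((((w -> w) & (w | (w & ~y))) | (~x & (x | w))) -> ~y): 0.61 > 0, so result = 0
~((((w -> w) & (w | (w & ~y))) | (~x & (x | w))) -> ~y): Gödel ¬ of 0 = 1 (operand is 0)
~~((((w -> w) & (w | (w & ~y))) | (~x & (x | w))) -> ~y): Gödel ¬ of 1 = 0 (operand ≠ 0)

0.00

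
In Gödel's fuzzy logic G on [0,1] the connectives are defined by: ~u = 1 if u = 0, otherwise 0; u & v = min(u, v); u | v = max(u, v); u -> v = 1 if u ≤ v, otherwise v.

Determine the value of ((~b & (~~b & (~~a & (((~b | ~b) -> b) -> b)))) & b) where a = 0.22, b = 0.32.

~b: Gödel ¬ of 0.32 = 0 (operand ≠ 0)
~b: Gödel ¬ of 0.32 = 0 (operand ≠ 0)
~~b: Gödel ¬ of 0 = 1 (operand is 0)
~a: Gödel ¬ of 0.22 = 0 (operand ≠ 0)
~~a: Gödel ¬ of 0 = 1 (operand is 0)
~b: Gödel ¬ of 0.32 = 0 (operand ≠ 0)
~b: Gödel ¬ of 0.32 = 0 (operand ≠ 0)
(~b | ~b) = max(0, 0) = 0
((~b | ~b) -> b): 0 ≤ 0.32, so result = 1
(((~b | ~b) -> b) -> b): 1 > 0.32, so result = 0.32
(~~a & (((~b | ~b) -> b) -> b)) = min(1, 0.32) = 0.32
(~~b & (~~a & (((~b | ~b) -> b) -> b))) = min(1, 0.32) = 0.32
(~b & (~~b & (~~a & (((~b | ~b) -> b) -> b)))) = min(0, 0.32) = 0
((~b & (~~b & (~~a & (((~b | ~b) -> b) -> b)))) & b) = min(0, 0.32) = 0

0.00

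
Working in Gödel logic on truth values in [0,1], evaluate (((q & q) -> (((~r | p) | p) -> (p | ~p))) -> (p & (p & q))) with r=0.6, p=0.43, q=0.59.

0.43

(q & q) = min(0.59, 0.59) = 0.59
~r: Gödel ¬ of 0.6 = 0 (operand ≠ 0)
(~r | p) = max(0, 0.43) = 0.43
((~r | p) | p) = max(0.43, 0.43) = 0.43
~p: Gödel ¬ of 0.43 = 0 (operand ≠ 0)
(p | ~p) = max(0.43, 0) = 0.43
(((~r | p) | p) -> (p | ~p)): 0.43 ≤ 0.43, so result = 1
((q & q) -> (((~r | p) | p) -> (p | ~p))): 0.59 ≤ 1, so result = 1
(p & q) = min(0.43, 0.59) = 0.43
(p & (p & q)) = min(0.43, 0.43) = 0.43
(((q & q) -> (((~r | p) | p) -> (p | ~p))) -> (p & (p & q))): 1 > 0.43, so result = 0.43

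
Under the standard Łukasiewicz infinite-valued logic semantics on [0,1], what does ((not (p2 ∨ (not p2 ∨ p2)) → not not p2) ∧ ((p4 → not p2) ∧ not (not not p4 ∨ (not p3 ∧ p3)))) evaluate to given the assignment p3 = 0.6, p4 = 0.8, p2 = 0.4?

not p2: Łukasiewicz ¬ gives 1 − 0.4 = 0.6
(not p2 ∨ p2) = max(0.6, 0.4) = 0.6
(p2 ∨ (not p2 ∨ p2)) = max(0.4, 0.6) = 0.6
not (p2 ∨ (not p2 ∨ p2)): Łukasiewicz ¬ gives 1 − 0.6 = 0.4
not p2: Łukasiewicz ¬ gives 1 − 0.4 = 0.6
not not p2: Łukasiewicz ¬ gives 1 − 0.6 = 0.4
(not (p2 ∨ (not p2 ∨ p2)) → not not p2): min(1, 1 − 0.4 + 0.4) = 1
not p2: Łukasiewicz ¬ gives 1 − 0.4 = 0.6
(p4 → not p2): min(1, 1 − 0.8 + 0.6) = 0.8
not p4: Łukasiewicz ¬ gives 1 − 0.8 = 0.2
not not p4: Łukasiewicz ¬ gives 1 − 0.2 = 0.8
not p3: Łukasiewicz ¬ gives 1 − 0.6 = 0.4
(not p3 ∧ p3) = min(0.4, 0.6) = 0.4
(not not p4 ∨ (not p3 ∧ p3)) = max(0.8, 0.4) = 0.8
not (not not p4 ∨ (not p3 ∧ p3)): Łukasiewicz ¬ gives 1 − 0.8 = 0.2
((p4 → not p2) ∧ not (not not p4 ∨ (not p3 ∧ p3))) = min(0.8, 0.2) = 0.2
((not (p2 ∨ (not p2 ∨ p2)) → not not p2) ∧ ((p4 → not p2) ∧ not (not not p4 ∨ (not p3 ∧ p3)))) = min(1, 0.2) = 0.2

0.20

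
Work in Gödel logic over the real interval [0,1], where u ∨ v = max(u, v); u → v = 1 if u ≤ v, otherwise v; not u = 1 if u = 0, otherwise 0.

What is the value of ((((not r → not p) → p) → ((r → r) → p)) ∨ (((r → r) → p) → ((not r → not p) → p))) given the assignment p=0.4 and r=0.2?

not r: Gödel ¬ of 0.2 = 0 (operand ≠ 0)
not p: Gödel ¬ of 0.4 = 0 (operand ≠ 0)
(not r → not p): 0 ≤ 0, so result = 1
((not r → not p) → p): 1 > 0.4, so result = 0.4
(r → r): 0.2 ≤ 0.2, so result = 1
((r → r) → p): 1 > 0.4, so result = 0.4
(((not r → not p) → p) → ((r → r) → p)): 0.4 ≤ 0.4, so result = 1
(r → r): 0.2 ≤ 0.2, so result = 1
((r → r) → p): 1 > 0.4, so result = 0.4
not r: Gödel ¬ of 0.2 = 0 (operand ≠ 0)
not p: Gödel ¬ of 0.4 = 0 (operand ≠ 0)
(not r → not p): 0 ≤ 0, so result = 1
((not r → not p) → p): 1 > 0.4, so result = 0.4
(((r → r) → p) → ((not r → not p) → p)): 0.4 ≤ 0.4, so result = 1
((((not r → not p) → p) → ((r → r) → p)) ∨ (((r → r) → p) → ((not r → not p) → p))) = max(1, 1) = 1

1.00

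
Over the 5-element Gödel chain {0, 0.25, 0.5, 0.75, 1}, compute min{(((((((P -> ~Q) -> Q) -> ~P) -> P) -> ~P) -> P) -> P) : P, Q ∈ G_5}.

The minimum is attained at P = 0.25, Q = 0:
  ~Q: Gödel ¬ of 0 = 1 (operand is 0)
  (P -> ~Q): 0.25 ≤ 1, so result = 1
  ((P -> ~Q) -> Q): 1 > 0, so result = 0
  ~P: Gödel ¬ of 0.25 = 0 (operand ≠ 0)
  (((P -> ~Q) -> Q) -> ~P): 0 ≤ 0, so result = 1
  ((((P -> ~Q) -> Q) -> ~P) -> P): 1 > 0.25, so result = 0.25
  ~P: Gödel ¬ of 0.25 = 0 (operand ≠ 0)
  (((((P -> ~Q) -> Q) -> ~P) -> P) -> ~P): 0.25 > 0, so result = 0
  ((((((P -> ~Q) -> Q) -> ~P) -> P) -> ~P) -> P): 0 ≤ 0.25, so result = 1
  (((((((P -> ~Q) -> Q) -> ~P) -> P) -> ~P) -> P) -> P): 1 > 0.25, so result = 0.25
Checking all 25 assignments confirms none give a value below 0.25.

0.25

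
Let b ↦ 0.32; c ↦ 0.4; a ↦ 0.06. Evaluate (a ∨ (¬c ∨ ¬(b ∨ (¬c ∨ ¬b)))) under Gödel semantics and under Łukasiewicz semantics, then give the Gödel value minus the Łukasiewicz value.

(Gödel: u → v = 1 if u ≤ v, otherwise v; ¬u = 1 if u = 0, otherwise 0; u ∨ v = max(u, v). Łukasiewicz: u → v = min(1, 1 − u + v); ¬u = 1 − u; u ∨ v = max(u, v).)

Gödel evaluation:
  ¬c: Gödel ¬ of 0.4 = 0 (operand ≠ 0)
  ¬c: Gödel ¬ of 0.4 = 0 (operand ≠ 0)
  ¬b: Gödel ¬ of 0.32 = 0 (operand ≠ 0)
  (¬c ∨ ¬b) = max(0, 0) = 0
  (b ∨ (¬c ∨ ¬b)) = max(0.32, 0) = 0.32
  ¬(b ∨ (¬c ∨ ¬b)): Gödel ¬ of 0.32 = 0 (operand ≠ 0)
  (¬c ∨ ¬(b ∨ (¬c ∨ ¬b))) = max(0, 0) = 0
  (a ∨ (¬c ∨ ¬(b ∨ (¬c ∨ ¬b)))) = max(0.06, 0) = 0.06
  Gödel value = 0.06
Łukasiewicz evaluation:
  ¬c: Łukasiewicz ¬ gives 1 − 0.4 = 0.6
  ¬c: Łukasiewicz ¬ gives 1 − 0.4 = 0.6
  ¬b: Łukasiewicz ¬ gives 1 − 0.32 = 0.68
  (¬c ∨ ¬b) = max(0.6, 0.68) = 0.68
  (b ∨ (¬c ∨ ¬b)) = max(0.32, 0.68) = 0.68
  ¬(b ∨ (¬c ∨ ¬b)): Łukasiewicz ¬ gives 1 − 0.68 = 0.32
  (¬c ∨ ¬(b ∨ (¬c ∨ ¬b))) = max(0.6, 0.32) = 0.6
  (a ∨ (¬c ∨ ¬(b ∨ (¬c ∨ ¬b)))) = max(0.06, 0.6) = 0.6
  Łukasiewicz value = 0.6
Difference: 0.06 − 0.6 = -0.54

-0.54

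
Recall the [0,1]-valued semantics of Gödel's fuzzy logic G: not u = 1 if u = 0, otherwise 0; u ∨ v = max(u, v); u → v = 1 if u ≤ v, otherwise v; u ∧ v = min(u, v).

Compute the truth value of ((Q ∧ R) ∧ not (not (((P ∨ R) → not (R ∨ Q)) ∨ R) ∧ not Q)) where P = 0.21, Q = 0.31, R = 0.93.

0.31

(Q ∧ R) = min(0.31, 0.93) = 0.31
(P ∨ R) = max(0.21, 0.93) = 0.93
(R ∨ Q) = max(0.93, 0.31) = 0.93
not (R ∨ Q): Gödel ¬ of 0.93 = 0 (operand ≠ 0)
((P ∨ R) → not (R ∨ Q)): 0.93 > 0, so result = 0
(((P ∨ R) → not (R ∨ Q)) ∨ R) = max(0, 0.93) = 0.93
not (((P ∨ R) → not (R ∨ Q)) ∨ R): Gödel ¬ of 0.93 = 0 (operand ≠ 0)
not Q: Gödel ¬ of 0.31 = 0 (operand ≠ 0)
(not (((P ∨ R) → not (R ∨ Q)) ∨ R) ∧ not Q) = min(0, 0) = 0
not (not (((P ∨ R) → not (R ∨ Q)) ∨ R) ∧ not Q): Gödel ¬ of 0 = 1 (operand is 0)
((Q ∧ R) ∧ not (not (((P ∨ R) → not (R ∨ Q)) ∨ R) ∧ not Q)) = min(0.31, 1) = 0.31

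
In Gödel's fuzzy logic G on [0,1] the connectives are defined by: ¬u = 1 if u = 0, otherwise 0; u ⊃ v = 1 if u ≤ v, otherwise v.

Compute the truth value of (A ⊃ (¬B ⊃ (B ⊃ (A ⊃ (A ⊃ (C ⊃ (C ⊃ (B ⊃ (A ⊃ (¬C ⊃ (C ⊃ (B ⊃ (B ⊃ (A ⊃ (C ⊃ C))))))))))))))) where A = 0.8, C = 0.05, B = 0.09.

1.00

¬B: Gödel ¬ of 0.09 = 0 (operand ≠ 0)
¬C: Gödel ¬ of 0.05 = 0 (operand ≠ 0)
(C ⊃ C): 0.05 ≤ 0.05, so result = 1
(A ⊃ (C ⊃ C)): 0.8 ≤ 1, so result = 1
(B ⊃ (A ⊃ (C ⊃ C))): 0.09 ≤ 1, so result = 1
(B ⊃ (B ⊃ (A ⊃ (C ⊃ C)))): 0.09 ≤ 1, so result = 1
(C ⊃ (B ⊃ (B ⊃ (A ⊃ (C ⊃ C))))): 0.05 ≤ 1, so result = 1
(¬C ⊃ (C ⊃ (B ⊃ (B ⊃ (A ⊃ (C ⊃ C)))))): 0 ≤ 1, so result = 1
(A ⊃ (¬C ⊃ (C ⊃ (B ⊃ (B ⊃ (A ⊃ (C ⊃ C))))))): 0.8 ≤ 1, so result = 1
(B ⊃ (A ⊃ (¬C ⊃ (C ⊃ (B ⊃ (B ⊃ (A ⊃ (C ⊃ C)))))))): 0.09 ≤ 1, so result = 1
(C ⊃ (B ⊃ (A ⊃ (¬C ⊃ (C ⊃ (B ⊃ (B ⊃ (A ⊃ (C ⊃ C))))))))): 0.05 ≤ 1, so result = 1
(C ⊃ (C ⊃ (B ⊃ (A ⊃ (¬C ⊃ (C ⊃ (B ⊃ (B ⊃ (A ⊃ (C ⊃ C)))))))))): 0.05 ≤ 1, so result = 1
(A ⊃ (C ⊃ (C ⊃ (B ⊃ (A ⊃ (¬C ⊃ (C ⊃ (B ⊃ (B ⊃ (A ⊃ (C ⊃ C))))))))))): 0.8 ≤ 1, so result = 1
(A ⊃ (A ⊃ (C ⊃ (C ⊃ (B ⊃ (A ⊃ (¬C ⊃ (C ⊃ (B ⊃ (B ⊃ (A ⊃ (C ⊃ C)))))))))))): 0.8 ≤ 1, so result = 1
(B ⊃ (A ⊃ (A ⊃ (C ⊃ (C ⊃ (B ⊃ (A ⊃ (¬C ⊃ (C ⊃ (B ⊃ (B ⊃ (A ⊃ (C ⊃ C))))))))))))): 0.09 ≤ 1, so result = 1
(¬B ⊃ (B ⊃ (A ⊃ (A ⊃ (C ⊃ (C ⊃ (B ⊃ (A ⊃ (¬C ⊃ (C ⊃ (B ⊃ (B ⊃ (A ⊃ (C ⊃ C)))))))))))))): 0 ≤ 1, so result = 1
(A ⊃ (¬B ⊃ (B ⊃ (A ⊃ (A ⊃ (C ⊃ (C ⊃ (B ⊃ (A ⊃ (¬C ⊃ (C ⊃ (B ⊃ (B ⊃ (A ⊃ (C ⊃ C))))))))))))))): 0.8 ≤ 1, so result = 1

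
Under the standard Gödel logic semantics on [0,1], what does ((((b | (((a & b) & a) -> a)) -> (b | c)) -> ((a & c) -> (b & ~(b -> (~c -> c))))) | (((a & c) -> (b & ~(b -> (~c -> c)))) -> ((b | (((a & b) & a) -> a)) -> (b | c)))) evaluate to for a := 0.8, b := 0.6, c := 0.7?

1.00

(a & b) = min(0.8, 0.6) = 0.6
((a & b) & a) = min(0.6, 0.8) = 0.6
(((a & b) & a) -> a): 0.6 ≤ 0.8, so result = 1
(b | (((a & b) & a) -> a)) = max(0.6, 1) = 1
(b | c) = max(0.6, 0.7) = 0.7
((b | (((a & b) & a) -> a)) -> (b | c)): 1 > 0.7, so result = 0.7
(a & c) = min(0.8, 0.7) = 0.7
~c: Gödel ¬ of 0.7 = 0 (operand ≠ 0)
(~c -> c): 0 ≤ 0.7, so result = 1
(b -> (~c -> c)): 0.6 ≤ 1, so result = 1
~(b -> (~c -> c)): Gödel ¬ of 1 = 0 (operand ≠ 0)
(b & ~(b -> (~c -> c))) = min(0.6, 0) = 0
((a & c) -> (b & ~(b -> (~c -> c)))): 0.7 > 0, so result = 0
(((b | (((a & b) & a) -> a)) -> (b | c)) -> ((a & c) -> (b & ~(b -> (~c -> c))))): 0.7 > 0, so result = 0
(a & c) = min(0.8, 0.7) = 0.7
~c: Gödel ¬ of 0.7 = 0 (operand ≠ 0)
(~c -> c): 0 ≤ 0.7, so result = 1
(b -> (~c -> c)): 0.6 ≤ 1, so result = 1
~(b -> (~c -> c)): Gödel ¬ of 1 = 0 (operand ≠ 0)
(b & ~(b -> (~c -> c))) = min(0.6, 0) = 0
((a & c) -> (b & ~(b -> (~c -> c)))): 0.7 > 0, so result = 0
(a & b) = min(0.8, 0.6) = 0.6
((a & b) & a) = min(0.6, 0.8) = 0.6
(((a & b) & a) -> a): 0.6 ≤ 0.8, so result = 1
(b | (((a & b) & a) -> a)) = max(0.6, 1) = 1
(b | c) = max(0.6, 0.7) = 0.7
((b | (((a & b) & a) -> a)) -> (b | c)): 1 > 0.7, so result = 0.7
(((a & c) -> (b & ~(b -> (~c -> c)))) -> ((b | (((a & b) & a) -> a)) -> (b | c))): 0 ≤ 0.7, so result = 1
((((b | (((a & b) & a) -> a)) -> (b | c)) -> ((a & c) -> (b & ~(b -> (~c -> c))))) | (((a & c) -> (b & ~(b -> (~c -> c)))) -> ((b | (((a & b) & a) -> a)) -> (b | c)))) = max(0, 1) = 1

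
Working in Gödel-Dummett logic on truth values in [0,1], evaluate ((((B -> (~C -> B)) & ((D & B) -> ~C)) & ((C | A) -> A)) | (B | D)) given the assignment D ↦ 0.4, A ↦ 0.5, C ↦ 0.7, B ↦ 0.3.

~C: Gödel ¬ of 0.7 = 0 (operand ≠ 0)
(~C -> B): 0 ≤ 0.3, so result = 1
(B -> (~C -> B)): 0.3 ≤ 1, so result = 1
(D & B) = min(0.4, 0.3) = 0.3
~C: Gödel ¬ of 0.7 = 0 (operand ≠ 0)
((D & B) -> ~C): 0.3 > 0, so result = 0
((B -> (~C -> B)) & ((D & B) -> ~C)) = min(1, 0) = 0
(C | A) = max(0.7, 0.5) = 0.7
((C | A) -> A): 0.7 > 0.5, so result = 0.5
(((B -> (~C -> B)) & ((D & B) -> ~C)) & ((C | A) -> A)) = min(0, 0.5) = 0
(B | D) = max(0.3, 0.4) = 0.4
((((B -> (~C -> B)) & ((D & B) -> ~C)) & ((C | A) -> A)) | (B | D)) = max(0, 0.4) = 0.4

0.40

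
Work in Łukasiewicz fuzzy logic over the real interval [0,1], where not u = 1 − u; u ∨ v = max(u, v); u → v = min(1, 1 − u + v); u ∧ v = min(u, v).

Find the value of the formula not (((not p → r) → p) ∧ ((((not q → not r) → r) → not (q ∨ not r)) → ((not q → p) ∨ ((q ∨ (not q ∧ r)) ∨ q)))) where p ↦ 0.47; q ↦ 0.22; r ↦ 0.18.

0.31

not p: Łukasiewicz ¬ gives 1 − 0.47 = 0.53
(not p → r): min(1, 1 − 0.53 + 0.18) = 0.65
((not p → r) → p): min(1, 1 − 0.65 + 0.47) = 0.82
not q: Łukasiewicz ¬ gives 1 − 0.22 = 0.78
not r: Łukasiewicz ¬ gives 1 − 0.18 = 0.82
(not q → not r): min(1, 1 − 0.78 + 0.82) = 1
((not q → not r) → r): min(1, 1 − 1 + 0.18) = 0.18
not r: Łukasiewicz ¬ gives 1 − 0.18 = 0.82
(q ∨ not r) = max(0.22, 0.82) = 0.82
not (q ∨ not r): Łukasiewicz ¬ gives 1 − 0.82 = 0.18
(((not q → not r) → r) → not (q ∨ not r)): min(1, 1 − 0.18 + 0.18) = 1
not q: Łukasiewicz ¬ gives 1 − 0.22 = 0.78
(not q → p): min(1, 1 − 0.78 + 0.47) = 0.69
not q: Łukasiewicz ¬ gives 1 − 0.22 = 0.78
(not q ∧ r) = min(0.78, 0.18) = 0.18
(q ∨ (not q ∧ r)) = max(0.22, 0.18) = 0.22
((q ∨ (not q ∧ r)) ∨ q) = max(0.22, 0.22) = 0.22
((not q → p) ∨ ((q ∨ (not q ∧ r)) ∨ q)) = max(0.69, 0.22) = 0.69
((((not q → not r) → r) → not (q ∨ not r)) → ((not q → p) ∨ ((q ∨ (not q ∧ r)) ∨ q))): min(1, 1 − 1 + 0.69) = 0.69
(((not p → r) → p) ∧ ((((not q → not r) → r) → not (q ∨ not r)) → ((not q → p) ∨ ((q ∨ (not q ∧ r)) ∨ q)))) = min(0.82, 0.69) = 0.69
not (((not p → r) → p) ∧ ((((not q → not r) → r) → not (q ∨ not r)) → ((not q → p) ∨ ((q ∨ (not q ∧ r)) ∨ q)))): Łukasiewicz ¬ gives 1 − 0.69 = 0.31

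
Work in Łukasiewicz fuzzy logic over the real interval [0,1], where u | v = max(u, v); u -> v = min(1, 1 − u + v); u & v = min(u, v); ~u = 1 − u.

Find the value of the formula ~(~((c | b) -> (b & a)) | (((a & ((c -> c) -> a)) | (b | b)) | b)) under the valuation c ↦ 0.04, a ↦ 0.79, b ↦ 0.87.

0.13

(c | b) = max(0.04, 0.87) = 0.87
(b & a) = min(0.87, 0.79) = 0.79
((c | b) -> (b & a)): min(1, 1 − 0.87 + 0.79) = 0.92
~((c | b) -> (b & a)): Łukasiewicz ¬ gives 1 − 0.92 = 0.08
(c -> c): min(1, 1 − 0.04 + 0.04) = 1
((c -> c) -> a): min(1, 1 − 1 + 0.79) = 0.79
(a & ((c -> c) -> a)) = min(0.79, 0.79) = 0.79
(b | b) = max(0.87, 0.87) = 0.87
((a & ((c -> c) -> a)) | (b | b)) = max(0.79, 0.87) = 0.87
(((a & ((c -> c) -> a)) | (b | b)) | b) = max(0.87, 0.87) = 0.87
(~((c | b) -> (b & a)) | (((a & ((c -> c) -> a)) | (b | b)) | b)) = max(0.08, 0.87) = 0.87
~(~((c | b) -> (b & a)) | (((a & ((c -> c) -> a)) | (b | b)) | b)): Łukasiewicz ¬ gives 1 − 0.87 = 0.13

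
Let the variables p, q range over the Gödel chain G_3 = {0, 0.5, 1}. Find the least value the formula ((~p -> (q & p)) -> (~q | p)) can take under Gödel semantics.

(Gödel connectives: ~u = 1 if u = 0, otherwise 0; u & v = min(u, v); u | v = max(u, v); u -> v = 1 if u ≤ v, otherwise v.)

0.50

The minimum is attained at p = 0.5, q = 0.5:
  ~p: Gödel ¬ of 0.5 = 0 (operand ≠ 0)
  (q & p) = min(0.5, 0.5) = 0.5
  (~p -> (q & p)): 0 ≤ 0.5, so result = 1
  ~q: Gödel ¬ of 0.5 = 0 (operand ≠ 0)
  (~q | p) = max(0, 0.5) = 0.5
  ((~p -> (q & p)) -> (~q | p)): 1 > 0.5, so result = 0.5
Checking all 9 assignments confirms none give a value below 0.50.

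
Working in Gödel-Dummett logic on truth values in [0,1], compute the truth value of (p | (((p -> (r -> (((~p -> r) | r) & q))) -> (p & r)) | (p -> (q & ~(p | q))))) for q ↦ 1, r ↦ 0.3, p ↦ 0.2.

0.20

~p: Gödel ¬ of 0.2 = 0 (operand ≠ 0)
(~p -> r): 0 ≤ 0.3, so result = 1
((~p -> r) | r) = max(1, 0.3) = 1
(((~p -> r) | r) & q) = min(1, 1) = 1
(r -> (((~p -> r) | r) & q)): 0.3 ≤ 1, so result = 1
(p -> (r -> (((~p -> r) | r) & q))): 0.2 ≤ 1, so result = 1
(p & r) = min(0.2, 0.3) = 0.2
((p -> (r -> (((~p -> r) | r) & q))) -> (p & r)): 1 > 0.2, so result = 0.2
(p | q) = max(0.2, 1) = 1
~(p | q): Gödel ¬ of 1 = 0 (operand ≠ 0)
(q & ~(p | q)) = min(1, 0) = 0
(p -> (q & ~(p | q))): 0.2 > 0, so result = 0
(((p -> (r -> (((~p -> r) | r) & q))) -> (p & r)) | (p -> (q & ~(p | q)))) = max(0.2, 0) = 0.2
(p | (((p -> (r -> (((~p -> r) | r) & q))) -> (p & r)) | (p -> (q & ~(p | q))))) = max(0.2, 0.2) = 0.2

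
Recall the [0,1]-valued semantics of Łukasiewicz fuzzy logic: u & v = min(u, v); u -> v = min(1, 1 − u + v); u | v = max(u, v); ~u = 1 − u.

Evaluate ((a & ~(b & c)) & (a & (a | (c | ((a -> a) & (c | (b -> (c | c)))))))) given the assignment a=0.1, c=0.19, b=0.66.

(b & c) = min(0.66, 0.19) = 0.19
~(b & c): Łukasiewicz ¬ gives 1 − 0.19 = 0.81
(a & ~(b & c)) = min(0.1, 0.81) = 0.1
(a -> a): min(1, 1 − 0.1 + 0.1) = 1
(c | c) = max(0.19, 0.19) = 0.19
(b -> (c | c)): min(1, 1 − 0.66 + 0.19) = 0.53
(c | (b -> (c | c))) = max(0.19, 0.53) = 0.53
((a -> a) & (c | (b -> (c | c)))) = min(1, 0.53) = 0.53
(c | ((a -> a) & (c | (b -> (c | c))))) = max(0.19, 0.53) = 0.53
(a | (c | ((a -> a) & (c | (b -> (c | c)))))) = max(0.1, 0.53) = 0.53
(a & (a | (c | ((a -> a) & (c | (b -> (c | c))))))) = min(0.1, 0.53) = 0.1
((a & ~(b & c)) & (a & (a | (c | ((a -> a) & (c | (b -> (c | c)))))))) = min(0.1, 0.1) = 0.1

0.10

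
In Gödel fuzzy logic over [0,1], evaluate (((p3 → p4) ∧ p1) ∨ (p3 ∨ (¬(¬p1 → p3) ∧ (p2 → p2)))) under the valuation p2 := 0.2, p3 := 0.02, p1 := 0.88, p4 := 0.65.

0.88

(p3 → p4): 0.02 ≤ 0.65, so result = 1
((p3 → p4) ∧ p1) = min(1, 0.88) = 0.88
¬p1: Gödel ¬ of 0.88 = 0 (operand ≠ 0)
(¬p1 → p3): 0 ≤ 0.02, so result = 1
¬(¬p1 → p3): Gödel ¬ of 1 = 0 (operand ≠ 0)
(p2 → p2): 0.2 ≤ 0.2, so result = 1
(¬(¬p1 → p3) ∧ (p2 → p2)) = min(0, 1) = 0
(p3 ∨ (¬(¬p1 → p3) ∧ (p2 → p2))) = max(0.02, 0) = 0.02
(((p3 → p4) ∧ p1) ∨ (p3 ∨ (¬(¬p1 → p3) ∧ (p2 → p2)))) = max(0.88, 0.02) = 0.88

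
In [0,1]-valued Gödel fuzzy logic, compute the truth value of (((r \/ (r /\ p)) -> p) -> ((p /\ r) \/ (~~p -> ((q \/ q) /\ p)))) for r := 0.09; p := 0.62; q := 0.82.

0.62

(r /\ p) = min(0.09, 0.62) = 0.09
(r \/ (r /\ p)) = max(0.09, 0.09) = 0.09
((r \/ (r /\ p)) -> p): 0.09 ≤ 0.62, so result = 1
(p /\ r) = min(0.62, 0.09) = 0.09
~p: Gödel ¬ of 0.62 = 0 (operand ≠ 0)
~~p: Gödel ¬ of 0 = 1 (operand is 0)
(q \/ q) = max(0.82, 0.82) = 0.82
((q \/ q) /\ p) = min(0.82, 0.62) = 0.62
(~~p -> ((q \/ q) /\ p)): 1 > 0.62, so result = 0.62
((p /\ r) \/ (~~p -> ((q \/ q) /\ p))) = max(0.09, 0.62) = 0.62
(((r \/ (r /\ p)) -> p) -> ((p /\ r) \/ (~~p -> ((q \/ q) /\ p)))): 1 > 0.62, so result = 0.62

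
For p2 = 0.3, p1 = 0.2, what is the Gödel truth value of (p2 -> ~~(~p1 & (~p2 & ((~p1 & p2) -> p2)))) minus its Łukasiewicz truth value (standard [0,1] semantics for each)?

-1.00

Gödel evaluation:
  ~p1: Gödel ¬ of 0.2 = 0 (operand ≠ 0)
  ~p2: Gödel ¬ of 0.3 = 0 (operand ≠ 0)
  ~p1: Gödel ¬ of 0.2 = 0 (operand ≠ 0)
  (~p1 & p2) = min(0, 0.3) = 0
  ((~p1 & p2) -> p2): 0 ≤ 0.3, so result = 1
  (~p2 & ((~p1 & p2) -> p2)) = min(0, 1) = 0
  (~p1 & (~p2 & ((~p1 & p2) -> p2))) = min(0, 0) = 0
  ~(~p1 & (~p2 & ((~p1 & p2) -> p2))): Gödel ¬ of 0 = 1 (operand is 0)
  ~~(~p1 & (~p2 & ((~p1 & p2) -> p2))): Gödel ¬ of 1 = 0 (operand ≠ 0)
  (p2 -> ~~(~p1 & (~p2 & ((~p1 & p2) -> p2)))): 0.3 > 0, so result = 0
  Gödel value = 0
Łukasiewicz evaluation:
  ~p1: Łukasiewicz ¬ gives 1 − 0.2 = 0.8
  ~p2: Łukasiewicz ¬ gives 1 − 0.3 = 0.7
  ~p1: Łukasiewicz ¬ gives 1 − 0.2 = 0.8
  (~p1 & p2) = min(0.8, 0.3) = 0.3
  ((~p1 & p2) -> p2): min(1, 1 − 0.3 + 0.3) = 1
  (~p2 & ((~p1 & p2) -> p2)) = min(0.7, 1) = 0.7
  (~p1 & (~p2 & ((~p1 & p2) -> p2))) = min(0.8, 0.7) = 0.7
  ~(~p1 & (~p2 & ((~p1 & p2) -> p2))): Łukasiewicz ¬ gives 1 − 0.7 = 0.3
  ~~(~p1 & (~p2 & ((~p1 & p2) -> p2))): Łukasiewicz ¬ gives 1 − 0.3 = 0.7
  (p2 -> ~~(~p1 & (~p2 & ((~p1 & p2) -> p2)))): min(1, 1 − 0.3 + 0.7) = 1
  Łukasiewicz value = 1
Difference: 0 − 1 = -1.00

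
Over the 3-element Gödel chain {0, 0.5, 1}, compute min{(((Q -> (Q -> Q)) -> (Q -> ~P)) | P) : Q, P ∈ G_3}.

The minimum is attained at Q = 0.5, P = 0.5:
  (Q -> Q): 0.5 ≤ 0.5, so result = 1
  (Q -> (Q -> Q)): 0.5 ≤ 1, so result = 1
  ~P: Gödel ¬ of 0.5 = 0 (operand ≠ 0)
  (Q -> ~P): 0.5 > 0, so result = 0
  ((Q -> (Q -> Q)) -> (Q -> ~P)): 1 > 0, so result = 0
  (((Q -> (Q -> Q)) -> (Q -> ~P)) | P) = max(0, 0.5) = 0.5
Checking all 9 assignments confirms none give a value below 0.50.

0.50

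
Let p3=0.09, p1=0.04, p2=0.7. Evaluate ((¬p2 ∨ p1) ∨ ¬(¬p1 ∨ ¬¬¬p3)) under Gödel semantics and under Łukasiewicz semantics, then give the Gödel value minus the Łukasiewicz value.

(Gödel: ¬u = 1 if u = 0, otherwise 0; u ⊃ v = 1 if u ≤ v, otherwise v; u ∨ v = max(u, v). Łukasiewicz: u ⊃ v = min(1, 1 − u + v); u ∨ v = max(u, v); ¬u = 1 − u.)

Gödel evaluation:
  ¬p2: Gödel ¬ of 0.7 = 0 (operand ≠ 0)
  (¬p2 ∨ p1) = max(0, 0.04) = 0.04
  ¬p1: Gödel ¬ of 0.04 = 0 (operand ≠ 0)
  ¬p3: Gödel ¬ of 0.09 = 0 (operand ≠ 0)
  ¬¬p3: Gödel ¬ of 0 = 1 (operand is 0)
  ¬¬¬p3: Gödel ¬ of 1 = 0 (operand ≠ 0)
  (¬p1 ∨ ¬¬¬p3) = max(0, 0) = 0
  ¬(¬p1 ∨ ¬¬¬p3): Gödel ¬ of 0 = 1 (operand is 0)
  ((¬p2 ∨ p1) ∨ ¬(¬p1 ∨ ¬¬¬p3)) = max(0.04, 1) = 1
  Gödel value = 1
Łukasiewicz evaluation:
  ¬p2: Łukasiewicz ¬ gives 1 − 0.7 = 0.3
  (¬p2 ∨ p1) = max(0.3, 0.04) = 0.3
  ¬p1: Łukasiewicz ¬ gives 1 − 0.04 = 0.96
  ¬p3: Łukasiewicz ¬ gives 1 − 0.09 = 0.91
  ¬¬p3: Łukasiewicz ¬ gives 1 − 0.91 = 0.09
  ¬¬¬p3: Łukasiewicz ¬ gives 1 − 0.09 = 0.91
  (¬p1 ∨ ¬¬¬p3) = max(0.96, 0.91) = 0.96
  ¬(¬p1 ∨ ¬¬¬p3): Łukasiewicz ¬ gives 1 − 0.96 = 0.04
  ((¬p2 ∨ p1) ∨ ¬(¬p1 ∨ ¬¬¬p3)) = max(0.3, 0.04) = 0.3
  Łukasiewicz value = 0.3
Difference: 1 − 0.3 = 0.70

0.70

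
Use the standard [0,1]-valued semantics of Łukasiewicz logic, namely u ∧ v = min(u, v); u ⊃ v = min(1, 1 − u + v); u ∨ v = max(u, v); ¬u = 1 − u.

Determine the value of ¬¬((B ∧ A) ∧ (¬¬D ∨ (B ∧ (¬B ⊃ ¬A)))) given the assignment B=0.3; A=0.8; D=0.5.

(B ∧ A) = min(0.3, 0.8) = 0.3
¬D: Łukasiewicz ¬ gives 1 − 0.5 = 0.5
¬¬D: Łukasiewicz ¬ gives 1 − 0.5 = 0.5
¬B: Łukasiewicz ¬ gives 1 − 0.3 = 0.7
¬A: Łukasiewicz ¬ gives 1 − 0.8 = 0.2
(¬B ⊃ ¬A): min(1, 1 − 0.7 + 0.2) = 0.5
(B ∧ (¬B ⊃ ¬A)) = min(0.3, 0.5) = 0.3
(¬¬D ∨ (B ∧ (¬B ⊃ ¬A))) = max(0.5, 0.3) = 0.5
((B ∧ A) ∧ (¬¬D ∨ (B ∧ (¬B ⊃ ¬A)))) = min(0.3, 0.5) = 0.3
¬((B ∧ A) ∧ (¬¬D ∨ (B ∧ (¬B ⊃ ¬A)))): Łukasiewicz ¬ gives 1 − 0.3 = 0.7
¬¬((B ∧ A) ∧ (¬¬D ∨ (B ∧ (¬B ⊃ ¬A)))): Łukasiewicz ¬ gives 1 − 0.7 = 0.3

0.30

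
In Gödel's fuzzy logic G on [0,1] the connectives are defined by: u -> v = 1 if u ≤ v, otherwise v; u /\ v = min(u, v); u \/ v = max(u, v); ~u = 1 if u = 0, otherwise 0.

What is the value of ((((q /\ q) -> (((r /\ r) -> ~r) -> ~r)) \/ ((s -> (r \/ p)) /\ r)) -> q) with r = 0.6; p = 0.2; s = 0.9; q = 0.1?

0.10

(q /\ q) = min(0.1, 0.1) = 0.1
(r /\ r) = min(0.6, 0.6) = 0.6
~r: Gödel ¬ of 0.6 = 0 (operand ≠ 0)
((r /\ r) -> ~r): 0.6 > 0, so result = 0
~r: Gödel ¬ of 0.6 = 0 (operand ≠ 0)
(((r /\ r) -> ~r) -> ~r): 0 ≤ 0, so result = 1
((q /\ q) -> (((r /\ r) -> ~r) -> ~r)): 0.1 ≤ 1, so result = 1
(r \/ p) = max(0.6, 0.2) = 0.6
(s -> (r \/ p)): 0.9 > 0.6, so result = 0.6
((s -> (r \/ p)) /\ r) = min(0.6, 0.6) = 0.6
(((q /\ q) -> (((r /\ r) -> ~r) -> ~r)) \/ ((s -> (r \/ p)) /\ r)) = max(1, 0.6) = 1
((((q /\ q) -> (((r /\ r) -> ~r) -> ~r)) \/ ((s -> (r \/ p)) /\ r)) -> q): 1 > 0.1, so result = 0.1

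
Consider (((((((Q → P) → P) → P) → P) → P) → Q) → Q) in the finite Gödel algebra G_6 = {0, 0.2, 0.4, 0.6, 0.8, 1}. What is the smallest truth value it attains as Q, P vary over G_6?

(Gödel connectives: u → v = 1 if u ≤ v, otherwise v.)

0.20

The minimum is attained at Q = 0.2, P = 0:
  (Q → P): 0.2 > 0, so result = 0
  ((Q → P) → P): 0 ≤ 0, so result = 1
  (((Q → P) → P) → P): 1 > 0, so result = 0
  ((((Q → P) → P) → P) → P): 0 ≤ 0, so result = 1
  (((((Q → P) → P) → P) → P) → P): 1 > 0, so result = 0
  ((((((Q → P) → P) → P) → P) → P) → Q): 0 ≤ 0.2, so result = 1
  (((((((Q → P) → P) → P) → P) → P) → Q) → Q): 1 > 0.2, so result = 0.2
Checking all 36 assignments confirms none give a value below 0.20.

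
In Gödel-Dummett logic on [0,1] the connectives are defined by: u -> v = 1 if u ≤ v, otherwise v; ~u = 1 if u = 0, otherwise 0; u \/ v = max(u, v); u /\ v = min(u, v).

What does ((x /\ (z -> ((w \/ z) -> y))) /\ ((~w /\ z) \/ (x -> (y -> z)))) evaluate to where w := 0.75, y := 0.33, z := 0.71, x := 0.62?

(w \/ z) = max(0.75, 0.71) = 0.75
((w \/ z) -> y): 0.75 > 0.33, so result = 0.33
(z -> ((w \/ z) -> y)): 0.71 > 0.33, so result = 0.33
(x /\ (z -> ((w \/ z) -> y))) = min(0.62, 0.33) = 0.33
~w: Gödel ¬ of 0.75 = 0 (operand ≠ 0)
(~w /\ z) = min(0, 0.71) = 0
(y -> z): 0.33 ≤ 0.71, so result = 1
(x -> (y -> z)): 0.62 ≤ 1, so result = 1
((~w /\ z) \/ (x -> (y -> z))) = max(0, 1) = 1
((x /\ (z -> ((w \/ z) -> y))) /\ ((~w /\ z) \/ (x -> (y -> z)))) = min(0.33, 1) = 0.33

0.33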